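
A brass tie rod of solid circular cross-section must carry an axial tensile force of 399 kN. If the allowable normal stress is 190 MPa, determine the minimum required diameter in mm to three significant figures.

Required area A ≥ P/σ_allow = 399000/190 = 2100 mm².
For a solid circular section, d ≥ √(4A/π) = 51.71 mm.

51.7 mm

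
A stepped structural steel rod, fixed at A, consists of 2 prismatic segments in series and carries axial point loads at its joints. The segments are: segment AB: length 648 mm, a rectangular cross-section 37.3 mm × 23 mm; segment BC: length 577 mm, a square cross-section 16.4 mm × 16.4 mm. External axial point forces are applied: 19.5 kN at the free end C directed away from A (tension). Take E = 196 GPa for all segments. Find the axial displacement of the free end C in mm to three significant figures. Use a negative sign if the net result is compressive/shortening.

Internal axial forces (sectioning from the free end, tension +): N_BC = 19.5 kN, N_AB = 19.5 kN.
A_AB = 857.9 mm².
A_BC = 269 mm².
δ_AB = 19500·648/(857.9·196000) = 0.07515 mm
δ_BC = 19500·577/(269·196000) = 0.2134 mm
δ = Σδ_i = 0.2886 mm.

0.289 mm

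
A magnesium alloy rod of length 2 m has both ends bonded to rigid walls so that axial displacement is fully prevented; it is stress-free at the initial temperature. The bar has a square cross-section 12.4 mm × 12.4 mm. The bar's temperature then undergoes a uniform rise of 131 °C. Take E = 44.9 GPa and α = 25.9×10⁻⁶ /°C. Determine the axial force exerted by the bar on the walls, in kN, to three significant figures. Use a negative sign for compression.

-23.4 kN

Free thermal expansion αLΔT = 25.9e-6 · 2000 · 131 = 6.786 mm.
The walls impose strain ε = −(6.786)/2000 = -3.3929e-03; σ = Eε = 44900 · -3.3929e-03 = -152.3 MPa.
Wall reaction R = σ·A = -152.3·153.8 = -23420 N = -23.42 kN.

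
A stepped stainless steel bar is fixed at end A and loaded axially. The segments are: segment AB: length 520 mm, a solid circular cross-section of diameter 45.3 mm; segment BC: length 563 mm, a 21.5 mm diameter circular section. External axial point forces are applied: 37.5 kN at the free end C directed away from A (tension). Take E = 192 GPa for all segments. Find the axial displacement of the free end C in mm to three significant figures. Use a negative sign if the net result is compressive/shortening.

0.366 mm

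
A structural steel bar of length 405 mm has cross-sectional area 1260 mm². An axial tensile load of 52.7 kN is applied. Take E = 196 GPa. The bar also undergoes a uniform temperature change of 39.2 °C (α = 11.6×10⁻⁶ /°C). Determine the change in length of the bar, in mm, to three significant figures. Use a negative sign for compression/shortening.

0.271 mm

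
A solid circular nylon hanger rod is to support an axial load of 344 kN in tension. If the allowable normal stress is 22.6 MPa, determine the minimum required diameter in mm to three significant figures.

139 mm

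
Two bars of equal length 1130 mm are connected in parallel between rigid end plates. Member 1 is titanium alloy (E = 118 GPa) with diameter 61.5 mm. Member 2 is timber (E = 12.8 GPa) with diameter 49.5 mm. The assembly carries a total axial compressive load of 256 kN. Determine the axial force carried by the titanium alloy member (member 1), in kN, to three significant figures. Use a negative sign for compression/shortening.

-239 kN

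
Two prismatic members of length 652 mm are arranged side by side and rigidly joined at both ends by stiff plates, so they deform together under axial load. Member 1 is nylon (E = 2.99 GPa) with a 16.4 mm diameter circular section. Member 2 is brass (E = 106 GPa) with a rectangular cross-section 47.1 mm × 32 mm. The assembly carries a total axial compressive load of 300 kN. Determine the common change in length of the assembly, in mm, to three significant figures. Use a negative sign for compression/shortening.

A_1 = 211.2 mm².
A_2 = 1507 mm².
Equal strain + equilibrium ⇒ each member carries load in proportion to AE: A₁E₁ = 631600 N, A₂E₂ = 159800000 N, ΣAE = 160400000 N.
δ = PL/ΣAE = -300000·652/160400000 = -1.219 mm.

-1.22 mm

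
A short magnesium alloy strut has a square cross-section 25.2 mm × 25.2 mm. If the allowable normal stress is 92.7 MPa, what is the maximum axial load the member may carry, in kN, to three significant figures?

A = 635 mm².
P_max = σ_allow · A = 92.7 · 635 = 58870 N = 58.87 kN.

58.9 kN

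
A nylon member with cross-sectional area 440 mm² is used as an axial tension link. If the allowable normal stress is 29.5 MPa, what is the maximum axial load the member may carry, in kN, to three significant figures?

P_max = σ_allow · A = 29.5 · 440 = 12980 N = 12.98 kN.

13.0 kN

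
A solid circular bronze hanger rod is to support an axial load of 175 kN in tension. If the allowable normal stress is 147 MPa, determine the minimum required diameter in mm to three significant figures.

Required area A ≥ P/σ_allow = 175000/147 = 1190 mm².
For a solid circular section, d ≥ √(4A/π) = 38.93 mm.

38.9 mm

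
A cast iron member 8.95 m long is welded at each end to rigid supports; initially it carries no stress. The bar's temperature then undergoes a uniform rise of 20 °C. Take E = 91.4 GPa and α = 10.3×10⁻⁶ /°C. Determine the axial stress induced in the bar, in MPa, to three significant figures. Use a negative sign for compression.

-18.8 MPa

Free thermal expansion αLΔT = 10.3e-6 · 8950 · 20 = 1.844 mm.
The walls impose strain ε = −(1.844)/8950 = -2.0600e-04; σ = Eε = 91400 · -2.0600e-04 = -18.83 MPa.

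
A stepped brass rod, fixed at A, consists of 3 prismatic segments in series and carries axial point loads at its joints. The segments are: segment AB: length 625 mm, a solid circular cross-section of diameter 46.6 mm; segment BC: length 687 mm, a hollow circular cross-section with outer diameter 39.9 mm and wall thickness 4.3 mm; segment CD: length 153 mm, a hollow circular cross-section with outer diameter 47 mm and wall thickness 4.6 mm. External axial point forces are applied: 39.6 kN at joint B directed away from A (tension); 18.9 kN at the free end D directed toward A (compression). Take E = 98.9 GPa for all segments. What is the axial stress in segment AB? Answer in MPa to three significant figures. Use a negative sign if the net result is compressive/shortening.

12.1 MPa

Internal axial forces (sectioning from the free end, tension +): N_CD = -18.9 kN, N_BC = -18.9 kN, N_AB = 20.7 kN.
A_AB = 1706 mm².
σ_AB = N_AB/A_AB = 20700/1706 = 12.14 MPa.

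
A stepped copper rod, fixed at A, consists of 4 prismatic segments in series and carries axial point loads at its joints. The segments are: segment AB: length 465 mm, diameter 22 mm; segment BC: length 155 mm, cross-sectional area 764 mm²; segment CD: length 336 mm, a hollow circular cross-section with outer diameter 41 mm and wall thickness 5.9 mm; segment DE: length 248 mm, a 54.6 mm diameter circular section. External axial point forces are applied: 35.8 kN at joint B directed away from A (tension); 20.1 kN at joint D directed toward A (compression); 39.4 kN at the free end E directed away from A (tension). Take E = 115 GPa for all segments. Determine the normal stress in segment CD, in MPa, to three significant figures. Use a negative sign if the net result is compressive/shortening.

Internal axial forces (sectioning from the free end, tension +): N_DE = 39.4 kN, N_CD = 19.3 kN, N_BC = 19.3 kN, N_AB = 55.1 kN.
A_CD = 650.6 mm².
σ_CD = N_CD/A_CD = 19300/650.6 = 29.67 MPa.

29.7 MPa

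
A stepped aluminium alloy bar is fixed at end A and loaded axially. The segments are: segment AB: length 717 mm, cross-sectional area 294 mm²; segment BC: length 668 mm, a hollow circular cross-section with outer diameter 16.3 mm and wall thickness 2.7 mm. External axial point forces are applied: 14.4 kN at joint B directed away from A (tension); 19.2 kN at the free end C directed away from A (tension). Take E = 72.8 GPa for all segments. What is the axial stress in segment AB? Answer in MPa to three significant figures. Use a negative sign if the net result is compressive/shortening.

114 MPa

Internal axial forces (sectioning from the free end, tension +): N_BC = 19.2 kN, N_AB = 33.6 kN.
σ_AB = N_AB/A_AB = 33600/294 = 114.3 MPa.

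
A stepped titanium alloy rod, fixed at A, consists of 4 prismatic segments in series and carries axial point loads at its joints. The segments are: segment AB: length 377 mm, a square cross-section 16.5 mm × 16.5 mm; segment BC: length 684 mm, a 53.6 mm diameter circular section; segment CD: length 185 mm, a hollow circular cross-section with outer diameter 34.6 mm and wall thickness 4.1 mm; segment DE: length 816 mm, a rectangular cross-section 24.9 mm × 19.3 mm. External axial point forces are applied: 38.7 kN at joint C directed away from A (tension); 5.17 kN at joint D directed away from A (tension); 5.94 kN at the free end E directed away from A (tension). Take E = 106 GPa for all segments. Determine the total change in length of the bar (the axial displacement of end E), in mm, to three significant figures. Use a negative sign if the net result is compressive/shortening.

Internal axial forces (sectioning from the free end, tension +): N_DE = 5.94 kN, N_CD = 11.11 kN, N_BC = 49.81 kN, N_AB = 49.81 kN.
A_AB = 272.2 mm².
A_BC = 2256 mm².
A_CD = 392.9 mm².
A_DE = 480.6 mm².
δ_AB = 49810·377/(272.2·106000) = 0.6507 mm
δ_BC = 49810·684/(2256·106000) = 0.1424 mm
δ_CD = 11110·185/(392.9·106000) = 0.04936 mm
δ_DE = 5940·816/(480.6·106000) = 0.09515 mm
δ = Σδ_i = 0.9377 mm.

0.938 mm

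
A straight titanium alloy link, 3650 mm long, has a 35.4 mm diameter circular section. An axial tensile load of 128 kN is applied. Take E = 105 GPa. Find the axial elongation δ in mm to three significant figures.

A = 984.2 mm².
δ_mech = NL/(AE) = 128000·3650/(984.2·105000) = 4.521 mm.

4.52 mm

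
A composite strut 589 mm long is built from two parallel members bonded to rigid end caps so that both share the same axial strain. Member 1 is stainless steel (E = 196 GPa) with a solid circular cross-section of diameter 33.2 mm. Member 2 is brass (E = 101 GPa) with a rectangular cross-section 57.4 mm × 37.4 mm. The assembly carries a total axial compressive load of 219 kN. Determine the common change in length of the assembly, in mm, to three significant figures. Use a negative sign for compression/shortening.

A_1 = 865.7 mm².
A_2 = 2147 mm².
Equal strain + equilibrium ⇒ each member carries load in proportion to AE: A₁E₁ = 169700000 N, A₂E₂ = 216800000 N, ΣAE = 386500000 N.
δ = PL/ΣAE = -219000·589/386500000 = -0.3337 mm.

-0.334 mm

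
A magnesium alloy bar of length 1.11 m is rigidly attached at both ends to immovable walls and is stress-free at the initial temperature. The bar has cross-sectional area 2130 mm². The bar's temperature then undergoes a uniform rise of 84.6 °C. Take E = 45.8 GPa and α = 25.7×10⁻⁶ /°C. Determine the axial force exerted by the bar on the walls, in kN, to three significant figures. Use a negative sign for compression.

Free thermal expansion αLΔT = 25.7e-6 · 1110 · 84.6 = 2.413 mm.
The walls impose strain ε = −(2.413)/1110 = -2.1742e-03; σ = Eε = 45800 · -2.1742e-03 = -99.58 MPa.
Wall reaction R = σ·A = -99.58·2130 = -212100 N = -212.1 kN.

-212 kN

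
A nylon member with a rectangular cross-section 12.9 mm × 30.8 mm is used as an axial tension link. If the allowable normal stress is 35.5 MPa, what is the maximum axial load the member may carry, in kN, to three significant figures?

A = 397.3 mm².
P_max = σ_allow · A = 35.5 · 397.3 = 14100 N = 14.1 kN.

14.1 kN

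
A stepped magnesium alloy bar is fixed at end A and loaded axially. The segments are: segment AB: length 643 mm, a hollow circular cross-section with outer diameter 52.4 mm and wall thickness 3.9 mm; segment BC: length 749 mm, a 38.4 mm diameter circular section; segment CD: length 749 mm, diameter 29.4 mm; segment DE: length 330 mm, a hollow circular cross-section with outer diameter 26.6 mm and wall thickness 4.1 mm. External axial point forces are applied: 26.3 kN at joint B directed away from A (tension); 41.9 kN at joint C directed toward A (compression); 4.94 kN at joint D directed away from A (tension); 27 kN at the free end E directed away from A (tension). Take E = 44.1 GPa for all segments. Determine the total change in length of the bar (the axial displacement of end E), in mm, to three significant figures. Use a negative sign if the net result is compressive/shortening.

1.75 mm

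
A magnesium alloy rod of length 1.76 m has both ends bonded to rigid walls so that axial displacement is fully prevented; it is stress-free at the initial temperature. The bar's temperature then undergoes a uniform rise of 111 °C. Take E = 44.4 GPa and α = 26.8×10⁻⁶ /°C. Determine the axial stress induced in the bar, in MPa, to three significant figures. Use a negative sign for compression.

Free thermal expansion αLΔT = 26.8e-6 · 1760 · 111 = 5.236 mm.
The walls impose strain ε = −(5.236)/1760 = -2.9748e-03; σ = Eε = 44400 · -2.9748e-03 = -132.1 MPa.

-132 MPa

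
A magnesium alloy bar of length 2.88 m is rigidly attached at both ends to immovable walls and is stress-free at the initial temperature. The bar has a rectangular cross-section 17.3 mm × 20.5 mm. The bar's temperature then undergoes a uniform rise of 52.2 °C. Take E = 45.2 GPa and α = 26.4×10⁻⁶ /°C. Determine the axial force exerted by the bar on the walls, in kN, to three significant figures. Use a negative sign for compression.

Free thermal expansion αLΔT = 26.4e-6 · 2880 · 52.2 = 3.969 mm.
The walls impose strain ε = −(3.969)/2880 = -1.3781e-03; σ = Eε = 45200 · -1.3781e-03 = -62.29 MPa.
Wall reaction R = σ·A = -62.29·354.7 = -22090 N = -22.09 kN.

-22.1 kN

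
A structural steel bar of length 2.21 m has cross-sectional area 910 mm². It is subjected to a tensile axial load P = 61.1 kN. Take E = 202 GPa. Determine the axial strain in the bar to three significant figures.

σ = N/A = 67.14 MPa; ε = σ/E = 67.14/202000 = 3.324e-04.

3.32e-04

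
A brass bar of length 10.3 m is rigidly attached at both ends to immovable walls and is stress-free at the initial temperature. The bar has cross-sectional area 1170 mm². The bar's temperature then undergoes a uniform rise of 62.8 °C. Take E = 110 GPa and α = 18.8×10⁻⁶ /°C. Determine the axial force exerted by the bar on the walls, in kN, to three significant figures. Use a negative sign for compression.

-152 kN

Free thermal expansion αLΔT = 18.8e-6 · 10300 · 62.8 = 12.16 mm.
The walls impose strain ε = −(12.16)/10300 = -1.1806e-03; σ = Eε = 110000 · -1.1806e-03 = -129.9 MPa.
Wall reaction R = σ·A = -129.9·1170 = -151900 N = -151.9 kN.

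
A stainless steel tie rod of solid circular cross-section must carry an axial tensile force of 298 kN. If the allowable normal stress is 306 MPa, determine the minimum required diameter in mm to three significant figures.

Required area A ≥ P/σ_allow = 298000/306 = 973.9 mm².
For a solid circular section, d ≥ √(4A/π) = 35.21 mm.

35.2 mm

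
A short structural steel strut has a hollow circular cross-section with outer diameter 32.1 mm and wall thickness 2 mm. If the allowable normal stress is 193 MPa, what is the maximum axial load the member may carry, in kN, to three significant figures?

36.5 kN

A = 189.1 mm².
P_max = σ_allow · A = 193 · 189.1 = 36500 N = 36.5 kN.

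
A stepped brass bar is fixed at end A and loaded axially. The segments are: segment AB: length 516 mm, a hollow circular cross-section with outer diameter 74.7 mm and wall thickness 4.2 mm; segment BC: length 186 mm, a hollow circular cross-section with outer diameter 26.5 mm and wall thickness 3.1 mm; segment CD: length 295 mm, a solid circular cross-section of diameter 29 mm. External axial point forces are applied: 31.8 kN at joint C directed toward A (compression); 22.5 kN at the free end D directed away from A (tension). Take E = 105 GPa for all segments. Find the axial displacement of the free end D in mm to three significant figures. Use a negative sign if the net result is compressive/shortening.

-0.0257 mm

Internal axial forces (sectioning from the free end, tension +): N_CD = 22.5 kN, N_BC = -9.3 kN, N_AB = -9.3 kN.
A_AB = 930.2 mm².
A_BC = 227.9 mm².
A_CD = 660.5 mm².
δ_AB = -9300·516/(930.2·105000) = -0.04913 mm
δ_BC = -9300·186/(227.9·105000) = -0.07229 mm
δ_CD = 22500·295/(660.5·105000) = 0.0957 mm
δ = Σδ_i = -0.02572 mm.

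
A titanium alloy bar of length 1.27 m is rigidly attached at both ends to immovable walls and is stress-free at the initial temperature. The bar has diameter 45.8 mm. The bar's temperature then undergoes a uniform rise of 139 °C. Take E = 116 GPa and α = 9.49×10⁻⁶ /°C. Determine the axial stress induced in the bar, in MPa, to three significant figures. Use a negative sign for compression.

-153 MPa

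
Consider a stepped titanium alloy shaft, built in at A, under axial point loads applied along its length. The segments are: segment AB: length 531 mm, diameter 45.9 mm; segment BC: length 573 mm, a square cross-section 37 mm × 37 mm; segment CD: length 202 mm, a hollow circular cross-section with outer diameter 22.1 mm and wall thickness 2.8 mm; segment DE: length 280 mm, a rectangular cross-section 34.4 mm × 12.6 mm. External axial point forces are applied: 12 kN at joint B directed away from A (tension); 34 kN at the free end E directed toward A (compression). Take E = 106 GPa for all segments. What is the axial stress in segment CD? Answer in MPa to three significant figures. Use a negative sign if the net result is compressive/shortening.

Internal axial forces (sectioning from the free end, tension +): N_DE = -34 kN, N_CD = -34 kN, N_BC = -34 kN, N_AB = -22 kN.
A_CD = 169.8 mm².
σ_CD = N_CD/A_CD = -34000/169.8 = -200.3 MPa.

-200 MPa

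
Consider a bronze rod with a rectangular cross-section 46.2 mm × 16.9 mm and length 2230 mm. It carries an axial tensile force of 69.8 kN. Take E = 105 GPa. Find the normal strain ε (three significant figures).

A = 780.8 mm².
σ = N/A = 89.4 MPa; ε = σ/E = 89.4/105000 = 8.514e-04.

8.51e-04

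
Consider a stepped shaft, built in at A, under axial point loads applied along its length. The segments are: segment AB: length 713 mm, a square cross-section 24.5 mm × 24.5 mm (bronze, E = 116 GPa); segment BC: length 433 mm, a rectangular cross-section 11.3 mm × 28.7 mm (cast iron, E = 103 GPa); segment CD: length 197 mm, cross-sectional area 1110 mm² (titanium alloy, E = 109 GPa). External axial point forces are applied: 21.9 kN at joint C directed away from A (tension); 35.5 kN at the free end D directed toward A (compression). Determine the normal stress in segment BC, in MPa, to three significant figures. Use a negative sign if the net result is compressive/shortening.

-41.9 MPa

Internal axial forces (sectioning from the free end, tension +): N_CD = -35.5 kN, N_BC = -13.6 kN, N_AB = -13.6 kN.
A_BC = 324.3 mm².
σ_BC = N_BC/A_BC = -13600/324.3 = -41.94 MPa.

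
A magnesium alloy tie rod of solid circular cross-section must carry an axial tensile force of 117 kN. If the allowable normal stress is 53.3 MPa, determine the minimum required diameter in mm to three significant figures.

52.9 mm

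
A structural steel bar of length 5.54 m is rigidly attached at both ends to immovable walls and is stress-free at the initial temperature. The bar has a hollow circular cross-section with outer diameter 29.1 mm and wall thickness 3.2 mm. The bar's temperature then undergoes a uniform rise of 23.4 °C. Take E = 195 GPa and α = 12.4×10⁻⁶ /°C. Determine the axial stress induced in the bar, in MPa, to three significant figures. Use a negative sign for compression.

-56.6 MPa

Free thermal expansion αLΔT = 12.4e-6 · 5540 · 23.4 = 1.607 mm.
The walls impose strain ε = −(1.607)/5540 = -2.9016e-04; σ = Eε = 195000 · -2.9016e-04 = -56.58 MPa.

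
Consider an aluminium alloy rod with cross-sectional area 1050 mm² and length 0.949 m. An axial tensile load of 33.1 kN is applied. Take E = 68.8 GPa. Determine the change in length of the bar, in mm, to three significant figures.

0.435 mm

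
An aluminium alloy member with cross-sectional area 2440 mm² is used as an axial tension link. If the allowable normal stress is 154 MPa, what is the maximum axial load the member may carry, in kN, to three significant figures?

376 kN

P_max = σ_allow · A = 154 · 2440 = 375800 N = 375.8 kN.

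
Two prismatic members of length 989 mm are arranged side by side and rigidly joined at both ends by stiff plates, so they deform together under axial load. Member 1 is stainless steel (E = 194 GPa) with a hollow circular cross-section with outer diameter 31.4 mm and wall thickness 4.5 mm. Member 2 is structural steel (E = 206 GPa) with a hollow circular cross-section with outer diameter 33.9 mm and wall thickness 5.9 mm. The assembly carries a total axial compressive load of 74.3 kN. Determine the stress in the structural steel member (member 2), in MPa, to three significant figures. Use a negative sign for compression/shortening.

-84.7 MPa

A_1 = 380.3 mm².
A_2 = 519 mm².
Equal strain + equilibrium ⇒ each member carries load in proportion to AE: A₁E₁ = 73780000 N, A₂E₂ = 106900000 N, ΣAE = 180700000 N.
σ₂ = P·E₂/ΣAE = -74300·206000/180700000 = -84.71 MPa.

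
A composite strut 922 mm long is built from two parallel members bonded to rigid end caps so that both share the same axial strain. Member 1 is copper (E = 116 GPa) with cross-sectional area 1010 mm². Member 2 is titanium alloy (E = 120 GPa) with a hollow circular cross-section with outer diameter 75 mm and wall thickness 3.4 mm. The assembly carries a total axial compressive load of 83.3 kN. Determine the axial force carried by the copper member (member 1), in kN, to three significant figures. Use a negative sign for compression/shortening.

-46.7 kN

A_2 = 764.8 mm².
Equal strain + equilibrium ⇒ each member carries load in proportion to AE: A₁E₁ = 117200000 N, A₂E₂ = 91770000 N, ΣAE = 208900000 N.
F₁ = P·A₁E₁/ΣAE = -83300·117200000/208900000 = -46710 N.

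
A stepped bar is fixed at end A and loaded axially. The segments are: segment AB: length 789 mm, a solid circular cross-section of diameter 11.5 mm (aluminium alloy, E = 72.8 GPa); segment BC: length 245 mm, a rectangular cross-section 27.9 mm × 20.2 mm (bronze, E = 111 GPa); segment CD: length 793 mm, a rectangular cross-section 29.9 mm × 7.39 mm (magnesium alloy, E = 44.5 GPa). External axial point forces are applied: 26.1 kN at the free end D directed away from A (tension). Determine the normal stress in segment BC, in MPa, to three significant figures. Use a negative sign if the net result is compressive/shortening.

46.3 MPa

Internal axial forces (sectioning from the free end, tension +): N_CD = 26.1 kN, N_BC = 26.1 kN, N_AB = 26.1 kN.
A_BC = 563.6 mm².
σ_BC = N_BC/A_BC = 26100/563.6 = 46.31 MPa.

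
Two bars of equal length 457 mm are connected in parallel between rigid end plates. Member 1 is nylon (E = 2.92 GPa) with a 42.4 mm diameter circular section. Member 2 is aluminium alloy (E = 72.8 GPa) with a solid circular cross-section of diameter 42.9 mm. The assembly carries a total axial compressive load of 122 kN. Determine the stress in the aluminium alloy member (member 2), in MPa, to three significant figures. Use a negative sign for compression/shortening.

-81.2 MPa

A_1 = 1412 mm².
A_2 = 1445 mm².
Equal strain + equilibrium ⇒ each member carries load in proportion to AE: A₁E₁ = 4123000 N, A₂E₂ = 105200000 N, ΣAE = 109400000 N.
σ₂ = P·E₂/ΣAE = -122000·72800/109400000 = -81.22 MPa.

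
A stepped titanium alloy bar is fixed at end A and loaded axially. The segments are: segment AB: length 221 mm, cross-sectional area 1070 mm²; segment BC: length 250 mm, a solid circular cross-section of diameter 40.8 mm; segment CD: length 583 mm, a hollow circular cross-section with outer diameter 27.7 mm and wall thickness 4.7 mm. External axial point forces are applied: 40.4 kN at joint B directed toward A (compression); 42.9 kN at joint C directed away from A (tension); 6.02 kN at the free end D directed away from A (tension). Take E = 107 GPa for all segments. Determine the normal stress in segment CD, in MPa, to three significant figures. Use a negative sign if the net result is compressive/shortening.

Internal axial forces (sectioning from the free end, tension +): N_CD = 6.02 kN, N_BC = 48.92 kN, N_AB = 8.52 kN.
A_CD = 339.6 mm².
σ_CD = N_CD/A_CD = 6020/339.6 = 17.73 MPa.

17.7 MPa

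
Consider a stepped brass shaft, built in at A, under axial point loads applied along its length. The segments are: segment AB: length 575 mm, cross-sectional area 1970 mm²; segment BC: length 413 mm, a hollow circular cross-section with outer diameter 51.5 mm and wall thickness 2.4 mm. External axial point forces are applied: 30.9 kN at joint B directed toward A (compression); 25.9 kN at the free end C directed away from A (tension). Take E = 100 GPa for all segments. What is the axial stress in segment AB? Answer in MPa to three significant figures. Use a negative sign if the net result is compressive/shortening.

-2.54 MPa

Internal axial forces (sectioning from the free end, tension +): N_BC = 25.9 kN, N_AB = -5 kN.
σ_AB = N_AB/A_AB = -5000/1970 = -2.538 MPa.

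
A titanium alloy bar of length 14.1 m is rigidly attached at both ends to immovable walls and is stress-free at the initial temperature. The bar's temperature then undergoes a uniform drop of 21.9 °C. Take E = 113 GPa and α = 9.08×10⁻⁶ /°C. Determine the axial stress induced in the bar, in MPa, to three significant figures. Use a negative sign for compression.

22.5 MPa

Free thermal expansion αLΔT = 9.08e-6 · 14100 · -21.9 = -2.804 mm.
The walls impose strain ε = −(-2.804)/14100 = 1.9885e-04; σ = Eε = 113000 · 1.9885e-04 = 22.47 MPa.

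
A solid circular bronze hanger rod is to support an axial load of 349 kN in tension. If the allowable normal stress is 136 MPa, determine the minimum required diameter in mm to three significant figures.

Required area A ≥ P/σ_allow = 349000/136 = 2566 mm².
For a solid circular section, d ≥ √(4A/π) = 57.16 mm.

57.2 mm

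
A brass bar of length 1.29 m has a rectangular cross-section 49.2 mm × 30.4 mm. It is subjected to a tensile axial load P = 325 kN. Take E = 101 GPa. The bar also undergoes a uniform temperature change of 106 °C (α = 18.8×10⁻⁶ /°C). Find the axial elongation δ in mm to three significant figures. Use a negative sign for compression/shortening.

5.35 mm

A = 1496 mm².
δ_mech = NL/(AE) = 325000·1290/(1496·101000) = 2.775 mm.
δ_thermal = αLΔT = 18.8e-6·1290·106 = 2.571 mm.
δ = δ_mech + δ_thermal = 5.346 mm.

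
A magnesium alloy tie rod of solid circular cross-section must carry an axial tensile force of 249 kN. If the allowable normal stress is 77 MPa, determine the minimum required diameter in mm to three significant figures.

64.2 mm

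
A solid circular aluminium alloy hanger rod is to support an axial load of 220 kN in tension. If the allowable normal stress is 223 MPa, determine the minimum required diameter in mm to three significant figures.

Required area A ≥ P/σ_allow = 220000/223 = 986.5 mm².
For a solid circular section, d ≥ √(4A/π) = 35.44 mm.

35.4 mm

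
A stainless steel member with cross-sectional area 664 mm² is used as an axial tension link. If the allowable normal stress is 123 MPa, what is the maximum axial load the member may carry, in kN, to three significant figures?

P_max = σ_allow · A = 123 · 664 = 81670 N = 81.67 kN.

81.7 kN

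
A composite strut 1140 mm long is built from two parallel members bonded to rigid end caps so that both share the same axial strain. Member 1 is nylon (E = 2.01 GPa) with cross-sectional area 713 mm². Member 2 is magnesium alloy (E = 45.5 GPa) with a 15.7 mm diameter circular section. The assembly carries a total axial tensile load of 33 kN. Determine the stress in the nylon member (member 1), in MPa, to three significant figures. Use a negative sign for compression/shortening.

6.48 MPa

A_2 = 193.6 mm².
Equal strain + equilibrium ⇒ each member carries load in proportion to AE: A₁E₁ = 1433000 N, A₂E₂ = 8808000 N, ΣAE = 10240000 N.
σ₁ = P·E₁/ΣAE = 33000·2010/10240000 = 6.477 MPa.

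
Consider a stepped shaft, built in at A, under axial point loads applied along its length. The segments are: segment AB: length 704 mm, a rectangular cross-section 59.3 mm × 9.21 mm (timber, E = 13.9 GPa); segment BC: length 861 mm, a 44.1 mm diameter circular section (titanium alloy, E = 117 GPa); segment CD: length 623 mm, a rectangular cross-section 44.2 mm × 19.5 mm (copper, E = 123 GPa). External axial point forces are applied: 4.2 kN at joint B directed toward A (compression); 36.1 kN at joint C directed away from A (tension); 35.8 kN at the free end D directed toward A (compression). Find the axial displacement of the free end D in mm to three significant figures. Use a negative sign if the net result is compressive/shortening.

-0.571 mm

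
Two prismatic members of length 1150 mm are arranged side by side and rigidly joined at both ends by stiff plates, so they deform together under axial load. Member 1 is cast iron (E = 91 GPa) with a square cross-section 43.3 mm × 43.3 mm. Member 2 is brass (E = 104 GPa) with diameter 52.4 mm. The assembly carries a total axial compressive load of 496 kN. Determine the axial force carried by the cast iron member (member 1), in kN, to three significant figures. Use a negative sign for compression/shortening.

-214 kN

A_1 = 1875 mm².
A_2 = 2157 mm².
Equal strain + equilibrium ⇒ each member carries load in proportion to AE: A₁E₁ = 170600000 N, A₂E₂ = 224300000 N, ΣAE = 394900000 N.
F₁ = P·A₁E₁/ΣAE = -496000·170600000/394900000 = -214300 N.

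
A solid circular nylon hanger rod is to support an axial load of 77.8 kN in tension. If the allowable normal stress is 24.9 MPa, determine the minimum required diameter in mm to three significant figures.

63.1 mm

Required area A ≥ P/σ_allow = 77800/24.9 = 3124 mm².
For a solid circular section, d ≥ √(4A/π) = 63.07 mm.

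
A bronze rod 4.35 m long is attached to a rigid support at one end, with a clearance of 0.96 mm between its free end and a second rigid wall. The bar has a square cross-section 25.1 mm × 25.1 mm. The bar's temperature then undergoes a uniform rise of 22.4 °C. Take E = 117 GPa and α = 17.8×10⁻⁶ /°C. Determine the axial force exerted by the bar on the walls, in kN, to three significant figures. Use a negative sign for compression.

Free thermal expansion αLΔT = 17.8e-6 · 4350 · 22.4 = 1.734 mm.
The walls engage after the gap closes; constrained expansion = 1.734 − 0.96 = 0.7744 mm.
The walls impose strain ε = −(0.7744)/4350 = -1.7803e-04; σ = Eε = 117000 · -1.7803e-04 = -20.83 MPa.
Wall reaction R = σ·A = -20.83·630 = -13120 N = -13.12 kN.

-13.1 kN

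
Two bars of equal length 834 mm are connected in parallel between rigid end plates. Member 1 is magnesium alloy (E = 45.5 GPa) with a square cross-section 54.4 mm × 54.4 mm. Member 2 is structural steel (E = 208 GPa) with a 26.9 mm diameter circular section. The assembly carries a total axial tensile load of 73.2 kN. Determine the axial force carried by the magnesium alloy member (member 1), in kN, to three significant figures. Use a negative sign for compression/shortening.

39.0 kN

A_1 = 2959 mm².
A_2 = 568.3 mm².
Equal strain + equilibrium ⇒ each member carries load in proportion to AE: A₁E₁ = 134700000 N, A₂E₂ = 118200000 N, ΣAE = 252900000 N.
F₁ = P·A₁E₁/ΣAE = 73200·134700000/252900000 = 38980 N.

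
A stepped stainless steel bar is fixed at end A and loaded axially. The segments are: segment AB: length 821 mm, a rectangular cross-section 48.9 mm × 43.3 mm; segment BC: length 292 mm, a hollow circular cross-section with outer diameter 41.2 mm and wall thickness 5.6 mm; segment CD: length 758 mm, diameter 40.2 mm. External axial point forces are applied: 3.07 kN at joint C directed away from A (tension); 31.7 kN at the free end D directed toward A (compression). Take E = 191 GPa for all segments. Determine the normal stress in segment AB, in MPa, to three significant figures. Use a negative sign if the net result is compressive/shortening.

-13.5 MPa

Internal axial forces (sectioning from the free end, tension +): N_CD = -31.7 kN, N_BC = -28.63 kN, N_AB = -28.63 kN.
A_AB = 2117 mm².
σ_AB = N_AB/A_AB = -28630/2117 = -13.52 MPa.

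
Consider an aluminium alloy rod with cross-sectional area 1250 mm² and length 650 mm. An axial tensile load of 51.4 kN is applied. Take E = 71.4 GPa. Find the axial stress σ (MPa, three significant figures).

σ = N/A = 51400/1250 = 41.12 MPa.

41.1 MPa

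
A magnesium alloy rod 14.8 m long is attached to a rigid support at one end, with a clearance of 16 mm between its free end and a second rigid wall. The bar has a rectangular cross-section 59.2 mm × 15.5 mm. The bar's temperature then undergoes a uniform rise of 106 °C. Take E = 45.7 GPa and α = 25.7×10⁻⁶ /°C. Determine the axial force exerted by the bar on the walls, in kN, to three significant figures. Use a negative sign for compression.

Free thermal expansion αLΔT = 25.7e-6 · 14800 · 106 = 40.32 mm.
The walls engage after the gap closes; constrained expansion = 40.32 − 16 = 24.32 mm.
The walls impose strain ε = −(24.32)/14800 = -1.6431e-03; σ = Eε = 45700 · -1.6431e-03 = -75.09 MPa.
Wall reaction R = σ·A = -75.09·917.6 = -68900 N = -68.9 kN.

-68.9 kN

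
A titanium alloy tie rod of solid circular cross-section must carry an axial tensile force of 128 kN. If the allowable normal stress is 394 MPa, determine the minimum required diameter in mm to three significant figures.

Required area A ≥ P/σ_allow = 128000/394 = 324.9 mm².
For a solid circular section, d ≥ √(4A/π) = 20.34 mm.

20.3 mm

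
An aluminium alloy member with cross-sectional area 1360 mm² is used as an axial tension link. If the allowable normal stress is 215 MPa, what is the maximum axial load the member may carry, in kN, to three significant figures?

292 kN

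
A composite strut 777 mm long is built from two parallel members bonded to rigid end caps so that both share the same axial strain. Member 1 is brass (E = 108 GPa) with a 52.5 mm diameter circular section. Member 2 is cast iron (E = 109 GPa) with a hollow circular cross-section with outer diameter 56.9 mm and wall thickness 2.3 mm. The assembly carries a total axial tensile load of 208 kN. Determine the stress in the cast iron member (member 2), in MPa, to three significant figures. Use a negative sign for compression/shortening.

A_1 = 2165 mm².
A_2 = 394.5 mm².
Equal strain + equilibrium ⇒ each member carries load in proportion to AE: A₁E₁ = 233800000 N, A₂E₂ = 43000000 N, ΣAE = 276800000 N.
σ₂ = P·E₂/ΣAE = 208000·109000/276800000 = 81.91 MPa.

81.9 MPa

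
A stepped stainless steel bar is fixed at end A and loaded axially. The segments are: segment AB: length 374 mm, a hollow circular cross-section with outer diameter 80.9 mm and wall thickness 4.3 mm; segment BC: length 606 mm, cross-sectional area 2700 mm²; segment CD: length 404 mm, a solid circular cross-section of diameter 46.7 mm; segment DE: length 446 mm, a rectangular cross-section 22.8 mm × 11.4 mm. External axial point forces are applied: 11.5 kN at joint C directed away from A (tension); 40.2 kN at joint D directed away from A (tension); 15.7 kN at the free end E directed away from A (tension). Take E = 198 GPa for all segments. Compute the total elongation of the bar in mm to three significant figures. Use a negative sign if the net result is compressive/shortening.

0.402 mm

Internal axial forces (sectioning from the free end, tension +): N_DE = 15.7 kN, N_CD = 55.9 kN, N_BC = 67.4 kN, N_AB = 67.4 kN.
A_AB = 1035 mm².
A_CD = 1713 mm².
A_DE = 259.9 mm².
δ_AB = 67400·374/(1035·198000) = 0.123 mm
δ_BC = 67400·606/(2700·198000) = 0.0764 mm
δ_CD = 55900·404/(1713·198000) = 0.06659 mm
δ_DE = 15700·446/(259.9·198000) = 0.1361 mm
δ = Σδ_i = 0.4021 mm.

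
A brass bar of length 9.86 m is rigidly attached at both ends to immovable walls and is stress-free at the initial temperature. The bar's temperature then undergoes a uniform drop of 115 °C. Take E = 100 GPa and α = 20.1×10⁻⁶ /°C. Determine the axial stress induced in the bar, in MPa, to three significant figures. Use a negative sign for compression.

231 MPa

Free thermal expansion αLΔT = 20.1e-6 · 9860 · -115 = -22.79 mm.
The walls impose strain ε = −(-22.79)/9860 = 2.3115e-03; σ = Eε = 100000 · 2.3115e-03 = 231.2 MPa.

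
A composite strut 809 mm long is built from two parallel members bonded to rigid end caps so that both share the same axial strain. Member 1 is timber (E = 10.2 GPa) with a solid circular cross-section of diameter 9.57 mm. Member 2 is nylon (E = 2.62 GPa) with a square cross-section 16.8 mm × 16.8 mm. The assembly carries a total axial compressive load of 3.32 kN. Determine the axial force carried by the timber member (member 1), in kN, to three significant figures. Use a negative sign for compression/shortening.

-1.65 kN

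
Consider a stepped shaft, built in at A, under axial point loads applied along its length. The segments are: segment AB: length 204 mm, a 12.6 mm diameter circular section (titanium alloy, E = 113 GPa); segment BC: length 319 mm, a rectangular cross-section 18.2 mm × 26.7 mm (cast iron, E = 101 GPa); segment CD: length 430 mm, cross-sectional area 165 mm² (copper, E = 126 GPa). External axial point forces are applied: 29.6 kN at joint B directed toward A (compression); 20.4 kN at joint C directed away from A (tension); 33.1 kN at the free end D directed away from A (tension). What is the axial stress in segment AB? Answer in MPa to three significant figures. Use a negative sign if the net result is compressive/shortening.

192 MPa

Internal axial forces (sectioning from the free end, tension +): N_CD = 33.1 kN, N_BC = 53.5 kN, N_AB = 23.9 kN.
A_AB = 124.7 mm².
σ_AB = N_AB/A_AB = 23900/124.7 = 191.7 MPa.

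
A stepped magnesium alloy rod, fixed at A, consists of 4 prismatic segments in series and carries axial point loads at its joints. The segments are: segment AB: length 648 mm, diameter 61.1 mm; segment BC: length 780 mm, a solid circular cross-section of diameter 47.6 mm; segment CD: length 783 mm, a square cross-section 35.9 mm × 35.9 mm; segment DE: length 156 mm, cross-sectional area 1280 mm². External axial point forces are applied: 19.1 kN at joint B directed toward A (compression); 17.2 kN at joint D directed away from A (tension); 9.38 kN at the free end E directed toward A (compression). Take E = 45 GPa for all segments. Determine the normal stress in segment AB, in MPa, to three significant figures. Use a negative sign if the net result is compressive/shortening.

-3.85 MPa

Internal axial forces (sectioning from the free end, tension +): N_DE = -9.38 kN, N_CD = 7.82 kN, N_BC = 7.82 kN, N_AB = -11.28 kN.
A_AB = 2932 mm².
σ_AB = N_AB/A_AB = -11280/2932 = -3.847 MPa.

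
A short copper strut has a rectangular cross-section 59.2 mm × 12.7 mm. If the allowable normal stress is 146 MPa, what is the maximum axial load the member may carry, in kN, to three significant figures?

A = 751.8 mm².
P_max = σ_allow · A = 146 · 751.8 = 109800 N = 109.8 kN.

110 kN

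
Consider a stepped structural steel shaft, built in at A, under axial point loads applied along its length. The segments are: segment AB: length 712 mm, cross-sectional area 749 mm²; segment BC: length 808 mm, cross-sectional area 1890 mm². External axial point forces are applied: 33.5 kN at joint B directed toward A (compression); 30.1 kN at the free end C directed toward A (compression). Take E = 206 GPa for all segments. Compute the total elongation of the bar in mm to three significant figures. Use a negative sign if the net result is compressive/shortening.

-0.356 mm

Internal axial forces (sectioning from the free end, tension +): N_BC = -30.1 kN, N_AB = -63.6 kN.
δ_AB = -63600·712/(749·206000) = -0.2935 mm
δ_BC = -30100·808/(1890·206000) = -0.06247 mm
δ = Σδ_i = -0.356 mm.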